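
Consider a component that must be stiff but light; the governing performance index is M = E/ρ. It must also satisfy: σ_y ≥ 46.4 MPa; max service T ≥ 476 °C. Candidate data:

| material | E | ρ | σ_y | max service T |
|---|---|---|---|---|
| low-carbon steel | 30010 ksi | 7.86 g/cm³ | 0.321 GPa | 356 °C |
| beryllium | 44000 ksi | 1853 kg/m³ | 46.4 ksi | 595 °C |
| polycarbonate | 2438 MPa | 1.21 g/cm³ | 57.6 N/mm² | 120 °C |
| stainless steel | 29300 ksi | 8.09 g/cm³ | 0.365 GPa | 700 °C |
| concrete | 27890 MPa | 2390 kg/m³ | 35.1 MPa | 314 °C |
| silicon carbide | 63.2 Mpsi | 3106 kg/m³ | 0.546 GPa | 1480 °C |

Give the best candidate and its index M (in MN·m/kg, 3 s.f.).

Screen on constraints: σ_y ≥ 46.4 MPa; max service T ≥ 476 °C. Survivors: beryllium, stainless steel, silicon carbide.
Normalizing units and computing the index:
  beryllium: E = 303.4 GPa, ρ = 1853 kg/m³
  stainless steel: E = 202.0 GPa, ρ = 8090 kg/m³
  silicon carbide: E = 435.7 GPa, ρ = 3106 kg/m³
  beryllium: M = 164 MN·m/kg
  silicon carbide: M = 140 MN·m/kg
  stainless steel: M = 25.0 MN·m/kg
Highest index: beryllium.

beryllium, M = 164 MN·m/kg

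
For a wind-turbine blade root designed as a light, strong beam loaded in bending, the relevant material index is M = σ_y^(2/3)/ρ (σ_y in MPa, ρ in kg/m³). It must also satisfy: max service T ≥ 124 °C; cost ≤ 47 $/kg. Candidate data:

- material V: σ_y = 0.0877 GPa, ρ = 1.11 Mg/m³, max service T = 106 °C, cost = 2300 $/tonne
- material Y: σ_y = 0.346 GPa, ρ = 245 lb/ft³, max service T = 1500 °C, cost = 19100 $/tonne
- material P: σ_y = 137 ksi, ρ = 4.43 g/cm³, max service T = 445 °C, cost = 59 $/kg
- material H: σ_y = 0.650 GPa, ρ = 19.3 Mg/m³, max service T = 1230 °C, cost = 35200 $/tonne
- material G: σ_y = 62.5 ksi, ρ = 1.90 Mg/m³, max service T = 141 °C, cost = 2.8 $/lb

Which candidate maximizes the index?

material G

Screen on constraints: max service T ≥ 124 °C; cost ≤ 47 $/kg. Survivors: material Y, material H, material G.
Putting every candidate on a common basis:
  material Y: σ_y = 346.0 MPa, ρ = 3925 kg/m³
  material H: σ_y = 650.0 MPa, ρ = 19300 kg/m³
  material G: σ_y = 430.9 MPa, ρ = 1900 kg/m³
  material G: M = 30.0×10⁻³
  material Y: M = 12.6×10⁻³
  material H: M = 3.89×10⁻³
Material G ranks first.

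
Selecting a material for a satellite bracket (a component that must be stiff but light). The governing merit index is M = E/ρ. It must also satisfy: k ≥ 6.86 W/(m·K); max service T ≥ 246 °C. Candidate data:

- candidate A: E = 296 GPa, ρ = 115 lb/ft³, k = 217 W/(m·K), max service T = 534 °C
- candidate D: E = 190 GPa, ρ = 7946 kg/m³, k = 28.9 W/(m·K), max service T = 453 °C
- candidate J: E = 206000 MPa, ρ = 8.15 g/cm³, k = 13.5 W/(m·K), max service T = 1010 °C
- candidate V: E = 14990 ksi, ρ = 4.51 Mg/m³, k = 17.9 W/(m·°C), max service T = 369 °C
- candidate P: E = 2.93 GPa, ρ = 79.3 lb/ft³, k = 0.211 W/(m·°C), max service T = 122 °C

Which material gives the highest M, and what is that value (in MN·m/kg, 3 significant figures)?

Screen on constraints: k ≥ 6.86 W/(m·K); max service T ≥ 246 °C. Survivors: candidate A, candidate D, candidate J, candidate V.
In SI units:
  candidate A: E = 296.0 GPa, ρ = 1842 kg/m³
  candidate D: E = 190.0 GPa, ρ = 7946 kg/m³
  candidate J: E = 206.0 GPa, ρ = 8150 kg/m³
  candidate V: E = 103.4 GPa, ρ = 4510 kg/m³
  candidate A: M = 161 MN·m/kg
  candidate J: M = 25.3 MN·m/kg
  candidate D: M = 23.9 MN·m/kg
  candidate V: M = 22.9 MN·m/kg
Highest index: candidate A.

candidate A, M = 161 MN·m/kg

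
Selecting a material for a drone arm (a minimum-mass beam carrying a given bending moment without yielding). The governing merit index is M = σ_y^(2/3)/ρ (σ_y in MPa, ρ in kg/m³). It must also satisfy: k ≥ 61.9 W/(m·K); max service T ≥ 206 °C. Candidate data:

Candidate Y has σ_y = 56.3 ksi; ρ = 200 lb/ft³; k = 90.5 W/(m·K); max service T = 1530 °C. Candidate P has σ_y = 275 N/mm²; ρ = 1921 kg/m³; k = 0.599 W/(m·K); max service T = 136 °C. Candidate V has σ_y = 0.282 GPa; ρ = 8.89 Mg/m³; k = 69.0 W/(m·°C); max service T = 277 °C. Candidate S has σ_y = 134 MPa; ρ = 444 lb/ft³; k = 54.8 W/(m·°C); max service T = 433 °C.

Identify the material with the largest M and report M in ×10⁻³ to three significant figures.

Screen on constraints: k ≥ 61.9 W/(m·K); max service T ≥ 206 °C. Survivors: candidate Y, candidate V.
Convert each candidate to consistent units, then evaluate M:
  candidate Y: σ_y = 388.2 MPa, ρ = 3204 kg/m³
  candidate V: σ_y = 282.0 MPa, ρ = 8890 kg/m³
  candidate Y: M = 16.6×10⁻³
  candidate V: M = 4.84×10⁻³
Highest index: candidate Y.

candidate Y, M = 16.6×10⁻³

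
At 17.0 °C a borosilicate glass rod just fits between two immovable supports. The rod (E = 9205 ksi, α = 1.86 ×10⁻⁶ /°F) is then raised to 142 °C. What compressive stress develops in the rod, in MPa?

26.6 MPa

E = 9205 ksi = 63.47 GPa.
α = 1.86×10⁻⁶/°F × 9/5 = 3.35×10⁻⁶/K.
ΔT = 125.0 K. Constrained thermal stress σ = E·α·ΔT = 63.47×10³ MPa × 3.35×10⁻⁶ × 125.0 = 26.6 MPa (compressive).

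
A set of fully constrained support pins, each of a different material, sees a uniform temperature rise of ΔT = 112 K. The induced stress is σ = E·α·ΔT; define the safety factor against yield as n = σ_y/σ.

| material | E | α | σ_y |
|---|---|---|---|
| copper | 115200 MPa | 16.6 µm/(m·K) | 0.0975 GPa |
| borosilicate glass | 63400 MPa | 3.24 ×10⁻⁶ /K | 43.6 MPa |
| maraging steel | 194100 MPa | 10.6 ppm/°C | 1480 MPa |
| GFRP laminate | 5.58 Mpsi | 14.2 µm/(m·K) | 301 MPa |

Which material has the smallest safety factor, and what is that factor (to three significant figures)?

copper, n = 0.455

In consistent units (E in GPa, α in ×10⁻⁶/K, σ_y in MPa):
  copper: E = 115.2, α = 16.6, σ_y = 97.50 → σ = 214 MPa, n = 0.455
  borosilicate glass: E = 63.40, α = 3.24, σ_y = 43.60 → σ = 23.0 MPa, n = 1.90
  maraging steel: E = 194.1, α = 10.6, σ_y = 1480 → σ = 230 MPa, n = 6.42
  GFRP laminate: E = 38.47, α = 14.2, σ_y = 301.0 → σ = 61.2 MPa, n = 4.92
Smallest n: copper with n = 0.455.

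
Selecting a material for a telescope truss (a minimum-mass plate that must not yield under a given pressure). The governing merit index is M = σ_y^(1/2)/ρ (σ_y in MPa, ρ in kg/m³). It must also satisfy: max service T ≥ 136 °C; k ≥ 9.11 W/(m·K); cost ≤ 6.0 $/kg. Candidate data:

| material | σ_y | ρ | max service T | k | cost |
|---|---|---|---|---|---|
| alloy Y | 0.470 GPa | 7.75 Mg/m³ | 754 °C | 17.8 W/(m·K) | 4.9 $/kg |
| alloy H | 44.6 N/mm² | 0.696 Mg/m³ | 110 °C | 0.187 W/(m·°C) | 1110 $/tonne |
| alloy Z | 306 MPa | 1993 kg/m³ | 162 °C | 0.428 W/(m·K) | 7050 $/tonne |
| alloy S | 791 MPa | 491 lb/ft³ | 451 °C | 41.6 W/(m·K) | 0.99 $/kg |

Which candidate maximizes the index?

Screen on constraints: max service T ≥ 136 °C; k ≥ 9.11 W/(m·K); cost ≤ 6.0 $/kg. Survivors: alloy Y, alloy S.
Convert each candidate to consistent units, then evaluate M:
  alloy Y: σ_y = 470.0 MPa, ρ = 7750 kg/m³
  alloy S: σ_y = 791.0 MPa, ρ = 7865 kg/m³
  alloy S: M = 3.58×10⁻³
  alloy Y: M = 2.80×10⁻³
The maximum is for alloy S.

alloy S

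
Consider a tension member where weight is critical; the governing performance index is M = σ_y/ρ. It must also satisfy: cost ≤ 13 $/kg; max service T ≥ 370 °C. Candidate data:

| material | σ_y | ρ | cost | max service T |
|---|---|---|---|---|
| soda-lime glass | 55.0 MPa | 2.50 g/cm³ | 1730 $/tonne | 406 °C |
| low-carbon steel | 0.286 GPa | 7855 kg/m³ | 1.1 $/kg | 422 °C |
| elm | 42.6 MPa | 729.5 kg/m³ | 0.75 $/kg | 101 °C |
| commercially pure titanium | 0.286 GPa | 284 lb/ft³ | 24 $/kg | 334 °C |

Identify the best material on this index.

Screen on constraints: cost ≤ 13 $/kg; max service T ≥ 370 °C. Survivors: soda-lime glass, low-carbon steel.
Putting every candidate on a common basis:
  soda-lime glass: σ_y = 55.00 MPa, ρ = 2500 kg/m³
  low-carbon steel: σ_y = 286.0 MPa, ρ = 7855 kg/m³
  low-carbon steel: M = 36.4 kN·m/kg
  soda-lime glass: M = 22.0 kN·m/kg
The maximum is for low-carbon steel.

low-carbon steel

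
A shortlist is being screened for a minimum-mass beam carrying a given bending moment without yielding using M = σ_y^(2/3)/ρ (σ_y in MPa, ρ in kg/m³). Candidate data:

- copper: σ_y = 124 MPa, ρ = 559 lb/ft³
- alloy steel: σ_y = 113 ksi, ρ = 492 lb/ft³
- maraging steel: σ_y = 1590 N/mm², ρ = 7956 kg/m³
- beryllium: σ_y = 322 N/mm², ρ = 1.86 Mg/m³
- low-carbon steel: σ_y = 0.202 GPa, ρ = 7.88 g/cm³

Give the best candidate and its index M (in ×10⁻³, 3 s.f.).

After converting to SI:
  copper: σ_y = 124.0 MPa, ρ = 8954 kg/m³
  alloy steel: σ_y = 779.1 MPa, ρ = 7881 kg/m³
  maraging steel: σ_y = 1590 MPa, ρ = 7956 kg/m³
  beryllium: σ_y = 322.0 MPa, ρ = 1860 kg/m³
  low-carbon steel: σ_y = 202.0 MPa, ρ = 7880 kg/m³
  beryllium: M = 25.3×10⁻³
  maraging steel: M = 17.1×10⁻³
  alloy steel: M = 10.7×10⁻³
  low-carbon steel: M = 4.37×10⁻³
  copper: M = 2.78×10⁻³
The maximum is for beryllium.

beryllium, M = 25.3×10⁻³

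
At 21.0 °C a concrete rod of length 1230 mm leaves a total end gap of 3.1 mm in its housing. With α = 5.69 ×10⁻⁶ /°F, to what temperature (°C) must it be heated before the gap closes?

267 °C

α = 5.69×10⁻⁶/°F × 9/5 = 10.2×10⁻⁶/K.
α·L₀·ΔT = 3.1 mm ⇒ ΔT = 3.1 / (10.2×10⁻⁶ × 1230.0) = 246.1 K.
T = 21.0 + 246.1 = 267.1 °C.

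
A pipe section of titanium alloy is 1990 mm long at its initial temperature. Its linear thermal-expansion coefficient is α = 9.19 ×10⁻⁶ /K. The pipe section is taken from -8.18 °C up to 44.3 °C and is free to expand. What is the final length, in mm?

ΔT = 44.3 − (-8.18) = 52.48 K.
ΔL = α·L₀·ΔT = 9.19×10⁻⁶ × 1990 mm × 52.48 K = 0.960 mm.
L = L₀ + ΔL = 1990 + 0.960 = 1991.0 mm.

1991.0 mm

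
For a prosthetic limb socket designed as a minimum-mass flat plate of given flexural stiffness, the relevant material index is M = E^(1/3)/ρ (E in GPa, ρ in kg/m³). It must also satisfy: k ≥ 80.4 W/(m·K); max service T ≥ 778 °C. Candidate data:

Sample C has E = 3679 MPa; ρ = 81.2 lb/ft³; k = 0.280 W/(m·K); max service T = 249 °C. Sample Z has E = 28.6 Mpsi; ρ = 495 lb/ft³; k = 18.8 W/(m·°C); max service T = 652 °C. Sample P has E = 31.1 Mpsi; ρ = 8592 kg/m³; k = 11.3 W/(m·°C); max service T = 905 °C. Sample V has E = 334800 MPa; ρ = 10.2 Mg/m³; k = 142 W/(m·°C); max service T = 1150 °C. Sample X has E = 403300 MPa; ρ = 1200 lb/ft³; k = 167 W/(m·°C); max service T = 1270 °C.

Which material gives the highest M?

Screen on constraints: k ≥ 80.4 W/(m·K); max service T ≥ 778 °C. Survivors: sample V, sample X.
Normalizing units and computing the index:
  sample V: E = 334.8 GPa, ρ = 10200 kg/m³
  sample X: E = 403.3 GPa, ρ = 19220 kg/m³
  sample V: M = 0.681×10⁻³
  sample X: M = 0.384×10⁻³
Sample V has the largest M.

sample V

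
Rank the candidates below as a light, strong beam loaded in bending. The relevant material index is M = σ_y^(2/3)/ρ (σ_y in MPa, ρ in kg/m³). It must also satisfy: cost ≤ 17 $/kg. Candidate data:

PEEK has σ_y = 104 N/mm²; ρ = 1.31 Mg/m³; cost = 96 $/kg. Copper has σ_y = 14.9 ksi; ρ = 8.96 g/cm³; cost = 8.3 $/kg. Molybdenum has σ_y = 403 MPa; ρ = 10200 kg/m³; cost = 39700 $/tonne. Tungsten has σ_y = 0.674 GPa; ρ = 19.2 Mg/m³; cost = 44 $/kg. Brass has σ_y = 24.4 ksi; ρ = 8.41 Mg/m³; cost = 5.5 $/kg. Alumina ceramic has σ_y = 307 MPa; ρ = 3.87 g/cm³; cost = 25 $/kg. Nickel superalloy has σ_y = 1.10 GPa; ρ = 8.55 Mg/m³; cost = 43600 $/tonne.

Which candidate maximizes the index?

Screen on constraints: cost ≤ 17 $/kg. Survivors: copper, brass.
Normalizing units and computing the index:
  copper: σ_y = 102.7 MPa, ρ = 8960 kg/m³
  brass: σ_y = 168.2 MPa, ρ = 8410 kg/m³
  brass: M = 3.62×10⁻³
  copper: M = 2.45×10⁻³
Highest index: brass.

brass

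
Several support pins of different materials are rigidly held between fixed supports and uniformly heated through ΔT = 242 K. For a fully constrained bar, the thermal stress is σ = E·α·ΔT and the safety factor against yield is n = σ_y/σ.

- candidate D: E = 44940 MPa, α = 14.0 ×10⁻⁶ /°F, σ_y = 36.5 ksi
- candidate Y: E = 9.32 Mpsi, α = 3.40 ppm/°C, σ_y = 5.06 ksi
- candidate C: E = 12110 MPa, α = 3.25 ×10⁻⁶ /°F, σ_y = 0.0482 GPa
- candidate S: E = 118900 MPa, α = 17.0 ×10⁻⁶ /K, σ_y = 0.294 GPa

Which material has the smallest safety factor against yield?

Converting E to GPa, α to ×10⁻⁶/K, σ_y to MPa, then σ and n for each:
  candidate D: E = 44.94, α = 25.2, σ_y = 251.7 → σ = 274 MPa, n = 0.918
  candidate Y: E = 64.26, α = 3.40, σ_y = 34.89 → σ = 52.9 MPa, n = 0.660
  candidate C: E = 12.11, α = 5.85, σ_y = 48.20 → σ = 17.1 MPa, n = 2.81
  candidate S: E = 118.9, α = 17.0, σ_y = 294.0 → σ = 489 MPa, n = 0.601
Smallest n: candidate S with n = 0.601.

candidate S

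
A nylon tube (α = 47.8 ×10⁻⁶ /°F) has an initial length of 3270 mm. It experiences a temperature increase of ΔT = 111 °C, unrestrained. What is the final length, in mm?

Convert α: 47.8×10⁻⁶/°F × (9/5) = 86.0×10⁻⁶/K.
ΔL = α·L₀·ΔT = 86.0×10⁻⁶ × 3270 mm × 111.0 K = 31.2 mm.
L = L₀ + ΔL = 3270 + 31.2 = 3301.2 mm.

3301.2 mm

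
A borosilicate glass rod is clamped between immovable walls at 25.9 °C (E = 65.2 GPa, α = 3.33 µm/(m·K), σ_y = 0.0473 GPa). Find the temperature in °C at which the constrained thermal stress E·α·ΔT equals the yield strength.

σ_y = 0.0473 GPa = 47.30 MPa.
E·α·ΔT = 47.30 MPa ⇒ ΔT = 47.30 / (65.20×10³ × 3.33×10⁻⁶) = 217.9 K.
T = 25.9 + 217.9 = 243.8 °C.

244 °C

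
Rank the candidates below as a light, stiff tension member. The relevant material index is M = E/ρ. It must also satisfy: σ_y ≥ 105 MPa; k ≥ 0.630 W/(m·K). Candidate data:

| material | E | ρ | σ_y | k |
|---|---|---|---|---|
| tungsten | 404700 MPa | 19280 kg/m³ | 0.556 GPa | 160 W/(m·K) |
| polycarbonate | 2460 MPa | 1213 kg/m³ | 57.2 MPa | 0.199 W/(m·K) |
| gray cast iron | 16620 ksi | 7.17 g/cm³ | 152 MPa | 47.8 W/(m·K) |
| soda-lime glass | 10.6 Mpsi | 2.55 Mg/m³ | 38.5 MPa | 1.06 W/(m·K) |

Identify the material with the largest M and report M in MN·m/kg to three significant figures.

tungsten, M = 21.0 MN·m/kg

Screen on constraints: σ_y ≥ 105 MPa; k ≥ 0.630 W/(m·K). Survivors: tungsten, gray cast iron.
In SI units:
  tungsten: E = 404.7 GPa, ρ = 19280 kg/m³
  gray cast iron: E = 114.6 GPa, ρ = 7170 kg/m³
  tungsten: M = 21.0 MN·m/kg
  gray cast iron: M = 16.0 MN·m/kg
The maximum is for tungsten.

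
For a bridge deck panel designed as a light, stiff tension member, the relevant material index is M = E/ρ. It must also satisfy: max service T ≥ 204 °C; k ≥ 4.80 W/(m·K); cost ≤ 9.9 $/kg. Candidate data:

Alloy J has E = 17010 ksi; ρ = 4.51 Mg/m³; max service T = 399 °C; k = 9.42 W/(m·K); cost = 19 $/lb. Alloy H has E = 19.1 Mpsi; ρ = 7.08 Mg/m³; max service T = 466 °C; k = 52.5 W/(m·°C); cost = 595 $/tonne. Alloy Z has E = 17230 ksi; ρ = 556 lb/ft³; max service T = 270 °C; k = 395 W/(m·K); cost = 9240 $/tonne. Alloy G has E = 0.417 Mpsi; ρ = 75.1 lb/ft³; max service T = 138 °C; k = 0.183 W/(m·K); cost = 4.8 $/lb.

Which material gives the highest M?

alloy H

Screen on constraints: max service T ≥ 204 °C; k ≥ 4.80 W/(m·K); cost ≤ 9.9 $/kg. Survivors: alloy H, alloy Z.
In SI units:
  alloy H: E = 131.7 GPa, ρ = 7080 kg/m³
  alloy Z: E = 118.8 GPa, ρ = 8906 kg/m³
  alloy H: M = 18.6 MN·m/kg
  alloy Z: M = 13.3 MN·m/kg
The maximum is for alloy H.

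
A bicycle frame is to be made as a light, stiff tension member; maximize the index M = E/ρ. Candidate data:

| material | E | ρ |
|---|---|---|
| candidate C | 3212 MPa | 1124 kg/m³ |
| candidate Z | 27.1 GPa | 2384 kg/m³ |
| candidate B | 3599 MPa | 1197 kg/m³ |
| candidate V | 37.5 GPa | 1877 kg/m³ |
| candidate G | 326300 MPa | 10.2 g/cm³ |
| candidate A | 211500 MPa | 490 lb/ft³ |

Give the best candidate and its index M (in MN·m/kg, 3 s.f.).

candidate G, M = 32.0 MN·m/kg

Normalizing units and computing the index:
  candidate C: E = 3.212 GPa, ρ = 1124 kg/m³
  candidate Z: E = 27.10 GPa, ρ = 2384 kg/m³
  candidate B: E = 3.599 GPa, ρ = 1197 kg/m³
  candidate V: E = 37.50 GPa, ρ = 1877 kg/m³
  candidate G: E = 326.3 GPa, ρ = 10200 kg/m³
  candidate A: E = 211.5 GPa, ρ = 7849 kg/m³
  candidate G: M = 32.0 MN·m/kg
  candidate A: M = 26.9 MN·m/kg
  candidate V: M = 20.0 MN·m/kg
  candidate Z: M = 11.4 MN·m/kg
  candidate B: M = 3.01 MN·m/kg
  candidate C: M = 2.86 MN·m/kg
Candidate G has the largest M.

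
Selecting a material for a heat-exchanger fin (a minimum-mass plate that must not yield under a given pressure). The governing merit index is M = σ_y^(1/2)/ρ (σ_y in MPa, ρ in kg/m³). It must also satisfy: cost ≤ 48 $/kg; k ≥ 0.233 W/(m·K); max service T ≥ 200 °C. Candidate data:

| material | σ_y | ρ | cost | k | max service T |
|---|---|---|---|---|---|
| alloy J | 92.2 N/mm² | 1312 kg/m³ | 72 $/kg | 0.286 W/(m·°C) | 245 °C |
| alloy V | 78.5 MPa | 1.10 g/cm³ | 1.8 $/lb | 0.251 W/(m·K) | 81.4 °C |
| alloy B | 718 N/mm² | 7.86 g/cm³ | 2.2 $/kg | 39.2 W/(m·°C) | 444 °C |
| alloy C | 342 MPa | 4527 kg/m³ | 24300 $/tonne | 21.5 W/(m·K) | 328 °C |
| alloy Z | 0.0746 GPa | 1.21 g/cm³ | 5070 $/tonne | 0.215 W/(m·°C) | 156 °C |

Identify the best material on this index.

Screen on constraints: cost ≤ 48 $/kg; k ≥ 0.233 W/(m·K); max service T ≥ 200 °C. Survivors: alloy B, alloy C.
Putting every candidate on a common basis:
  alloy B: σ_y = 718.0 MPa, ρ = 7860 kg/m³
  alloy C: σ_y = 342.0 MPa, ρ = 4527 kg/m³
  alloy C: M = 4.09×10⁻³
  alloy B: M = 3.41×10⁻³
Alloy C ranks first.

alloy C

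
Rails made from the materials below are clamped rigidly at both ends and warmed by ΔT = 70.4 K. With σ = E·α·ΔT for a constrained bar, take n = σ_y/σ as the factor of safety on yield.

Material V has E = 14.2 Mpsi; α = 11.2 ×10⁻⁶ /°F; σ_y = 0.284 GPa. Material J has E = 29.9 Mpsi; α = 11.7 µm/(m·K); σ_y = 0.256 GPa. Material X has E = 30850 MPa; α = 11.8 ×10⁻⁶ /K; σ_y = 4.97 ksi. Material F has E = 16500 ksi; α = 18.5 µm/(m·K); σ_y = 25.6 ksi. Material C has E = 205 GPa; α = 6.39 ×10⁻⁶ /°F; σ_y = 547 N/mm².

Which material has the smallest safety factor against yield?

material F

With everything in SI (GPa, ×10⁻⁶/K, MPa):
  material V: E = 97.91, α = 20.2, σ_y = 284.0 → σ = 139 MPa, n = 2.04
  material J: E = 206.2, α = 11.7, σ_y = 256.0 → σ = 170 MPa, n = 1.51
  material X: E = 30.85, α = 11.8, σ_y = 34.27 → σ = 25.6 MPa, n = 1.34
  material F: E = 113.8, α = 18.5, σ_y = 176.5 → σ = 148 MPa, n = 1.19
  material C: E = 205.0, α = 11.5, σ_y = 547.0 → σ = 166 MPa, n = 3.30
Smallest n: material F with n = 1.19.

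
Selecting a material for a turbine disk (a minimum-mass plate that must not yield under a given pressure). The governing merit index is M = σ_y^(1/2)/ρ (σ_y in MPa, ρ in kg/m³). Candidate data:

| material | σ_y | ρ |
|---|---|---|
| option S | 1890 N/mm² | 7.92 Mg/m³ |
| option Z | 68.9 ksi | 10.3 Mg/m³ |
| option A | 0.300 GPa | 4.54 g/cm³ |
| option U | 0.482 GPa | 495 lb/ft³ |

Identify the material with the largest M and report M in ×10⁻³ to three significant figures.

Convert each candidate to consistent units, then evaluate M:
  option S: σ_y = 1890 MPa, ρ = 7920 kg/m³
  option Z: σ_y = 475.0 MPa, ρ = 10300 kg/m³
  option A: σ_y = 300.0 MPa, ρ = 4540 kg/m³
  option U: σ_y = 482.0 MPa, ρ = 7929 kg/m³
  option S: M = 5.49×10⁻³
  option A: M = 3.82×10⁻³
  option U: M = 2.77×10⁻³
  option Z: M = 2.12×10⁻³
Highest index: option S.

option S, M = 5.49×10⁻³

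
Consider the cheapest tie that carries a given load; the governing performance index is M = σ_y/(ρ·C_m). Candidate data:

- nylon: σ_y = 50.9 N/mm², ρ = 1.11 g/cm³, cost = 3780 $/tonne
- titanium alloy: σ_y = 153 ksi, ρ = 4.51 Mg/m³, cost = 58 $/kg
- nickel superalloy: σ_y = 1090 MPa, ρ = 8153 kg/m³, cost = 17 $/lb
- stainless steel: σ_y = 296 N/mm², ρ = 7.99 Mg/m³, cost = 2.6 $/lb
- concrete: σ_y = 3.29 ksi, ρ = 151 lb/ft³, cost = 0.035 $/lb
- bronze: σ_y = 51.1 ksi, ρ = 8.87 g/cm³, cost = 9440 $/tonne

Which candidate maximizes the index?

Convert each candidate to consistent units, then evaluate M:
  nylon: σ_y = 50.90 MPa, ρ = 1110 kg/m³, cost = 3.780 $/kg
  titanium alloy: σ_y = 1055 MPa, ρ = 4510 kg/m³, cost = 58.00 $/kg
  nickel superalloy: σ_y = 1090 MPa, ρ = 8153 kg/m³, cost = 37.48 $/kg
  stainless steel: σ_y = 296.0 MPa, ρ = 7990 kg/m³, cost = 5.732 $/kg
  concrete: σ_y = 22.68 MPa, ρ = 2419 kg/m³, cost = 0.07716 $/kg
  bronze: σ_y = 352.3 MPa, ρ = 8870 kg/m³, cost = 9.440 $/kg
  concrete: M = 122 kN·m per $
  nylon: M = 12.1 kN·m per $
  stainless steel: M = 6.46 kN·m per $
  bronze: M = 4.21 kN·m per $
  titanium alloy: M = 4.03 kN·m per $
  nickel superalloy: M = 3.57 kN·m per $
Concrete has the largest M.

concrete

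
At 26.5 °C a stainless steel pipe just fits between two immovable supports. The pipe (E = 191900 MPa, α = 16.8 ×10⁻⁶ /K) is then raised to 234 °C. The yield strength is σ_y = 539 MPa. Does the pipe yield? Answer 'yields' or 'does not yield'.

yields

E = 191900 MPa = 191.9 GPa.
ΔT = 207.5 K. Constrained thermal stress σ = E·α·ΔT = 191.9×10³ MPa × 16.8×10⁻⁶ × 207.5 = 669 MPa (compressive).
Compare to σ_y = 539 MPa: σ ≥ σ_y, so it yields.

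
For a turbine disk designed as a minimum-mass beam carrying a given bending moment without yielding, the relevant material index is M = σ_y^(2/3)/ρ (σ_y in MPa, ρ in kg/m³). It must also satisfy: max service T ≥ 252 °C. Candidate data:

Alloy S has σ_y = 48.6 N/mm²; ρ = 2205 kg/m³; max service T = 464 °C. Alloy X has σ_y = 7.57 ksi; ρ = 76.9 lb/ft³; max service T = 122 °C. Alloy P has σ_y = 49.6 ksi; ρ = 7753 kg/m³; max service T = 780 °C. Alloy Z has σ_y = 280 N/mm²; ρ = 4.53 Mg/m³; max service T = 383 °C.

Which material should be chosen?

alloy Z

Screen on constraints: max service T ≥ 252 °C. Survivors: alloy S, alloy P, alloy Z.
Normalizing units and computing the index:
  alloy S: σ_y = 48.60 MPa, ρ = 2205 kg/m³
  alloy P: σ_y = 342.0 MPa, ρ = 7753 kg/m³
  alloy Z: σ_y = 280.0 MPa, ρ = 4530 kg/m³
  alloy Z: M = 9.45×10⁻³
  alloy P: M = 6.31×10⁻³
  alloy S: M = 6.04×10⁻³
Alloy Z has the largest M.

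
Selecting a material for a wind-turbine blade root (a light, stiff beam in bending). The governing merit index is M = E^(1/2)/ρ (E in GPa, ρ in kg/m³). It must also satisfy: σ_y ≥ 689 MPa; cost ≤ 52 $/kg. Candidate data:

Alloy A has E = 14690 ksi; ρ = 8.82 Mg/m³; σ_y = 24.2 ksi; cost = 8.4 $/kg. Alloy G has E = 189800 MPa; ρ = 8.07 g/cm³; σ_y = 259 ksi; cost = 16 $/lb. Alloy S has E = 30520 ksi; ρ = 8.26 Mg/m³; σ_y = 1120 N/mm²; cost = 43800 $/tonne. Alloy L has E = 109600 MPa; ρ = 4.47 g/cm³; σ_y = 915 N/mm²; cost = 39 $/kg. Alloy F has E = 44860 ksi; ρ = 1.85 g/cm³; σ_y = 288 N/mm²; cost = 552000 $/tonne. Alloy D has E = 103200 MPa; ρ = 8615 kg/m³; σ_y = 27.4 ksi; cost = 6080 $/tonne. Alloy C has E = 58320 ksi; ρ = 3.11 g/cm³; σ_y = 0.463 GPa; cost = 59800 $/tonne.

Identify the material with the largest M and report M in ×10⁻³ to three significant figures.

Screen on constraints: σ_y ≥ 689 MPa; cost ≤ 52 $/kg. Survivors: alloy G, alloy S, alloy L.
After converting to SI:
  alloy G: E = 189.8 GPa, ρ = 8070 kg/m³
  alloy S: E = 210.4 GPa, ρ = 8260 kg/m³
  alloy L: E = 109.6 GPa, ρ = 4470 kg/m³
  alloy L: M = 2.34×10⁻³
  alloy S: M = 1.76×10⁻³
  alloy G: M = 1.71×10⁻³
Alloy L has the largest M.

alloy L, M = 2.34×10⁻³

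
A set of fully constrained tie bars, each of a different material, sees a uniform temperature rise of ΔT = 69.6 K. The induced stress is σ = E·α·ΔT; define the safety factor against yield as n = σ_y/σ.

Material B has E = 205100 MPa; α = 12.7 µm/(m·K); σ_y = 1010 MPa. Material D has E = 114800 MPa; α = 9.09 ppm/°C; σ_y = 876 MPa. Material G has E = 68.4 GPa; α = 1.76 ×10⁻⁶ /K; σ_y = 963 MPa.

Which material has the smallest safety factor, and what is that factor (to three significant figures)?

material B, n = 5.57

Converting E to GPa, α to ×10⁻⁶/K, σ_y to MPa, then σ and n for each:
  material B: E = 205.1, α = 12.7, σ_y = 1010 → σ = 181 MPa, n = 5.57
  material D: E = 114.8, α = 9.09, σ_y = 876.0 → σ = 72.6 MPa, n = 12.1
  material G: E = 68.40, α = 1.76, σ_y = 963.0 → σ = 8.38 MPa, n = 115
The minimum is material B at n = 5.57.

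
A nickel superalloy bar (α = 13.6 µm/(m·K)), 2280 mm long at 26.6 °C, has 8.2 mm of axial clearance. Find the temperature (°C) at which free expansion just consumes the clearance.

α·L₀·ΔT = 8.2 mm ⇒ ΔT = 8.2 / (13.6×10⁻⁶ × 2280.0) = 264.4 K.
T = 26.6 + 264.4 = 291.0 °C.

291 °C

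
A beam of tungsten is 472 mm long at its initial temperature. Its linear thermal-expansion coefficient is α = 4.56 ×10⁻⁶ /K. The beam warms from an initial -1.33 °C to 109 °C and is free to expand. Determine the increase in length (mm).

0.237 mm

ΔT = 109 − (-1.33) = 110.3 K.
ΔL = α·L₀·ΔT = 4.56×10⁻⁶ × 472 mm × 110.3 K = 0.237 mm.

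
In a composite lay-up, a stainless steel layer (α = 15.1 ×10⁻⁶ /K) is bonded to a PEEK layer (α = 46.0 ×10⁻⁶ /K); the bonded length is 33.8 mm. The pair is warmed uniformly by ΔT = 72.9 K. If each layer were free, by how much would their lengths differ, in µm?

76.1 µm

Δα = |15.1 − 46.0|×10⁻⁶/K = 30.9×10⁻⁶/K.
ΔL_mismatch = Δα·L·ΔT = 30.9×10⁻⁶ × 33.8 mm × 72.9 K = 76.1 µm.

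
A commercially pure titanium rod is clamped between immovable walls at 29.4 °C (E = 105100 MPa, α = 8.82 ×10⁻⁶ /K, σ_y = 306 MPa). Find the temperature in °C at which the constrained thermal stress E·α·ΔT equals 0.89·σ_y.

E = 105100 MPa = 105.1 GPa.
E·α·ΔT = 272.3 MPa ⇒ ΔT = 272.3 / (105.1×10³ × 8.82×10⁻⁶) = 293.8 K.
T = 29.4 + 293.8 = 323.2 °C.

323 °C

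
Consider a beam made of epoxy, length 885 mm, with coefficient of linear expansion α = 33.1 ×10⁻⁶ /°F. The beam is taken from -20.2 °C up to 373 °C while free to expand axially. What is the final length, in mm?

Convert α: 33.1×10⁻⁶/°F × (9/5) = 59.6×10⁻⁶/K.
ΔT = 373 − (-20.2) = 393.2 K.
ΔL = α·L₀·ΔT = 59.6×10⁻⁶ × 885 mm × 393.2 K = 20.7 mm.
L = L₀ + ΔL = 885 + 20.7 = 905.73 mm.

905.73 mm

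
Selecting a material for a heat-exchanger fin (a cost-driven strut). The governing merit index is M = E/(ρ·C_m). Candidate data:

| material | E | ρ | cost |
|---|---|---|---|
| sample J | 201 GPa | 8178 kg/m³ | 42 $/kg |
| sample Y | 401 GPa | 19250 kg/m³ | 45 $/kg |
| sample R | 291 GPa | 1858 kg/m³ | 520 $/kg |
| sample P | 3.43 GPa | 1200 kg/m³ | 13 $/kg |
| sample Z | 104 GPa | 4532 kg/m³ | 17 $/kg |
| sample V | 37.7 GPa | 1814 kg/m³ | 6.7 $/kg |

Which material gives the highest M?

sample V

Per-candidate index values:
  sample V: M = 3.10 MN·m per $
  sample Z: M = 1.35 MN·m per $
  sample J: M = 0.585 MN·m per $
  sample Y: M = 0.463 MN·m per $
  sample R: M = 0.301 MN·m per $
  sample P: M = 0.220 MN·m per $
Sample V ranks first.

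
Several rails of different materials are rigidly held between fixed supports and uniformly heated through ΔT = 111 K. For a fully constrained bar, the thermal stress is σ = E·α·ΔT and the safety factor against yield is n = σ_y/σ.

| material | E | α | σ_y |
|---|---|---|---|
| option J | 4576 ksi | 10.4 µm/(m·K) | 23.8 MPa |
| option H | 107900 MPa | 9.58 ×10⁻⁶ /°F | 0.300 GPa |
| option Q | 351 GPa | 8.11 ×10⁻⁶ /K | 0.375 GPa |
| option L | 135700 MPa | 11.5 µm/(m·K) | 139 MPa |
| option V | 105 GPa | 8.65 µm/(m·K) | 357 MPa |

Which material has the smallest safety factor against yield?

With everything in SI (GPa, ×10⁻⁶/K, MPa):
  option J: E = 31.55, α = 10.4, σ_y = 23.80 → σ = 36.4 MPa, n = 0.653
  option H: E = 107.9, α = 17.2, σ_y = 300.0 → σ = 207 MPa, n = 1.45
  option Q: E = 351.0, α = 8.11, σ_y = 375.0 → σ = 316 MPa, n = 1.19
  option L: E = 135.7, α = 11.5, σ_y = 139.0 → σ = 173 MPa, n = 0.802
  option V: E = 105.0, α = 8.65, σ_y = 357.0 → σ = 101 MPa, n = 3.54
The minimum is option J at n = 0.653.

option J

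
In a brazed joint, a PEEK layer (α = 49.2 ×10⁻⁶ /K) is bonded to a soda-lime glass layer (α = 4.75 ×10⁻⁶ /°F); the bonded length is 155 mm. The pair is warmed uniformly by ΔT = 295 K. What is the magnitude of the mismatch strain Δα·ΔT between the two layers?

soda-lime glass: α = 4.75×10⁻⁶/°F × 9/5 = 8.55×10⁻⁶/K.
Δα = |49.2 − 8.55|×10⁻⁶/K = 40.7×10⁻⁶/K.
Mismatch strain = Δα·ΔT = 40.7×10⁻⁶ × 295.0 = 0.0120.

0.0120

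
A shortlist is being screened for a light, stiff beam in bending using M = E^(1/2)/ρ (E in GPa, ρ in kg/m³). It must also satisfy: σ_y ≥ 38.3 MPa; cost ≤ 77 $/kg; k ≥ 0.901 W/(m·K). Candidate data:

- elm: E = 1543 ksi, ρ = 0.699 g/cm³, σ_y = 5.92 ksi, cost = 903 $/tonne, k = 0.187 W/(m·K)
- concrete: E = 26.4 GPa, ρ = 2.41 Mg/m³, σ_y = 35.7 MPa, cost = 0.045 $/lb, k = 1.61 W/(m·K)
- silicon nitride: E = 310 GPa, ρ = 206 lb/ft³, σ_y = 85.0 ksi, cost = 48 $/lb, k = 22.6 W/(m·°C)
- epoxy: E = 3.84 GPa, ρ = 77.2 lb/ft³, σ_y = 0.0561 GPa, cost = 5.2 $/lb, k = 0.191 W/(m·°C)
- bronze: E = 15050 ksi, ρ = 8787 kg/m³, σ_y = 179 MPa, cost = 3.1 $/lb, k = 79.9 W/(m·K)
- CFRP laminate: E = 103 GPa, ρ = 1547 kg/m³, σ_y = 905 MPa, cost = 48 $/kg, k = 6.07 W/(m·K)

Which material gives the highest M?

CFRP laminate

Screen on constraints: σ_y ≥ 38.3 MPa; cost ≤ 77 $/kg; k ≥ 0.901 W/(m·K). Survivors: bronze, CFRP laminate.
Convert each candidate to consistent units, then evaluate M:
  bronze: E = 103.8 GPa, ρ = 8787 kg/m³
  CFRP laminate: E = 103.0 GPa, ρ = 1547 kg/m³
  CFRP laminate: M = 6.56×10⁻³
  bronze: M = 1.16×10⁻³
Highest index: CFRP laminate.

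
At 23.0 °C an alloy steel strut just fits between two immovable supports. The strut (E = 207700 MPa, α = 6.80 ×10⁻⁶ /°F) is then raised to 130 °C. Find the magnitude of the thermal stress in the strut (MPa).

E = 207700 MPa = 207.7 GPa.
α = 6.80×10⁻⁶/°F × 9/5 = 12.2×10⁻⁶/K.
ΔT = 107.0 K. Constrained thermal stress σ = E·α·ΔT = 207.7×10³ MPa × 12.2×10⁻⁶ × 107.0 = 272 MPa (compressive).

272 MPa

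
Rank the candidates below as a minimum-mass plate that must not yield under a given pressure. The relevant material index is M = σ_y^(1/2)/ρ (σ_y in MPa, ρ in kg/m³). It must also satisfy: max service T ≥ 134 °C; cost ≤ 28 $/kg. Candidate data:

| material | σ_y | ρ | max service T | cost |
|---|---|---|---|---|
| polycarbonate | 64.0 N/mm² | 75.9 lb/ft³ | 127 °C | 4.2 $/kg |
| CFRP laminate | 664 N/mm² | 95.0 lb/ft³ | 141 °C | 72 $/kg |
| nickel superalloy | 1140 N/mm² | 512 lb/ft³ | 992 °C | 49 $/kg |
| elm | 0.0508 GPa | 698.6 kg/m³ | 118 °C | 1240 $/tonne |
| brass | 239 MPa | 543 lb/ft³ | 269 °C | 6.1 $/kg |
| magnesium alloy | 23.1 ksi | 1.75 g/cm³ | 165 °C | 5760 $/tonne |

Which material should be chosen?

Screen on constraints: max service T ≥ 134 °C; cost ≤ 28 $/kg. Survivors: brass, magnesium alloy.
Normalizing units and computing the index:
  brass: σ_y = 239.0 MPa, ρ = 8698 kg/m³
  magnesium alloy: σ_y = 159.3 MPa, ρ = 1750 kg/m³
  magnesium alloy: M = 7.21×10⁻³
  brass: M = 1.78×10⁻³
Magnesium alloy has the largest M.

magnesium alloy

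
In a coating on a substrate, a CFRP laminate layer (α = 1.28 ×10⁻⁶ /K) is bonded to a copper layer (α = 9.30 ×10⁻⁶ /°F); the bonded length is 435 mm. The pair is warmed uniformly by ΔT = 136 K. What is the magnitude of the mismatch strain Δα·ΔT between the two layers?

copper: α = 9.30×10⁻⁶/°F × 9/5 = 16.7×10⁻⁶/K.
Δα = |1.28 − 16.7|×10⁻⁶/K = 15.5×10⁻⁶/K.
Mismatch strain = Δα·ΔT = 15.5×10⁻⁶ × 136.0 = 2.10×10⁻³.

2.10×10⁻³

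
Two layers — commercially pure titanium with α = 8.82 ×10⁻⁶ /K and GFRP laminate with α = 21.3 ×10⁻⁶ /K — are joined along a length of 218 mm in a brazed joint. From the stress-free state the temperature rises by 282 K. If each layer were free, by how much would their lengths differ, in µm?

767 µm

Δα = |8.82 − 21.3|×10⁻⁶/K = 12.5×10⁻⁶/K.
ΔL_mismatch = Δα·L·ΔT = 12.5×10⁻⁶ × 218.0 mm × 282.0 K = 767 µm.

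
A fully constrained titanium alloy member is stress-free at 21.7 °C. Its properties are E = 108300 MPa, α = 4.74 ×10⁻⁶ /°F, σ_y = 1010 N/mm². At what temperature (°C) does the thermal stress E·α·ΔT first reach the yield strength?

1110 °C

E = 108300 MPa = 108.3 GPa.
α = 4.74×10⁻⁶/°F × 9/5 = 8.53×10⁻⁶/K.
σ_y = 1010 N/mm² = 1010 MPa.
E·α·ΔT = 1010 MPa ⇒ ΔT = 1010 / (108.3×10³ × 8.53×10⁻⁶) = 1093 K.
T = 21.7 + 1093 = 1115 °C.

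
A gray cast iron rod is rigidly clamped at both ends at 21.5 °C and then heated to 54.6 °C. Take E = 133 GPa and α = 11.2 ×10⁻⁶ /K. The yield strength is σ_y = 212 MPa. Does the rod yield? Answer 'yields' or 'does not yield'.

ΔT = 33.10 K. Constrained thermal stress σ = E·α·ΔT = 133.0×10³ MPa × 11.2×10⁻⁶ × 33.10 = 49.3 MPa (compressive).
Compare to σ_y = 212 MPa: σ < σ_y, so it does not yield.

does not yield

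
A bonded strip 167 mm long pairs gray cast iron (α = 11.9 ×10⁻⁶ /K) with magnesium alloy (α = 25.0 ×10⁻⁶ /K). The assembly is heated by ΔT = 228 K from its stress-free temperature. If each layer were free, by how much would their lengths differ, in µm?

Δα = |11.9 − 25.0|×10⁻⁶/K = 13.1×10⁻⁶/K.
ΔL_mismatch = Δα·L·ΔT = 13.1×10⁻⁶ × 167.0 mm × 228.0 K = 499 µm.

499 µm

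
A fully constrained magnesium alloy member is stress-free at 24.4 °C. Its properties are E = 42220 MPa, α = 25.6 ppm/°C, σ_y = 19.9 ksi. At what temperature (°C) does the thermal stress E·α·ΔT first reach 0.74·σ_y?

118 °C

E = 42220 MPa = 42.22 GPa.
σ_y = 19.9 ksi = 137.2 MPa.
E·α·ΔT = 101.5 MPa ⇒ ΔT = 101.5 / (42.22×10³ × 25.6×10⁻⁶) = 93.94 K.
T = 24.4 + 93.94 = 118.3 °C.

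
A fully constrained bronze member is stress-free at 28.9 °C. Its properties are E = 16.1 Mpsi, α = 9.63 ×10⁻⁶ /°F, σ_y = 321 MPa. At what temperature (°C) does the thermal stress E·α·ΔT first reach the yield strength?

196 °C

E = 16.1 Mpsi = 111.0 GPa.
α = 9.63×10⁻⁶/°F × 9/5 = 17.3×10⁻⁶/K.
E·α·ΔT = 321.0 MPa ⇒ ΔT = 321.0 / (111.0×10³ × 17.3×10⁻⁶) = 166.8 K.
T = 28.9 + 166.8 = 195.7 °C.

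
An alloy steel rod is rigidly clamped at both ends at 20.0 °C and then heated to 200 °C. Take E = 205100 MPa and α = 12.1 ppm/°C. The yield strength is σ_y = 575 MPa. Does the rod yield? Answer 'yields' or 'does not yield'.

does not yield

E = 205100 MPa = 205.1 GPa.
ΔT = 180.0 K. Constrained thermal stress σ = E·α·ΔT = 205.1×10³ MPa × 12.1×10⁻⁶ × 180.0 = 447 MPa (compressive).
Compare to σ_y = 575 MPa: σ < σ_y, so it does not yield.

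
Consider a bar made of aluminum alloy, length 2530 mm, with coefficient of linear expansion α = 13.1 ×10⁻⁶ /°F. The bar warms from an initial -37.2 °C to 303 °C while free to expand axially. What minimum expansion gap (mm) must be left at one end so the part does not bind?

Convert α: 13.1×10⁻⁶/°F × (9/5) = 23.6×10⁻⁶/K.
ΔT = 303 − (-37.2) = 340.2 K.
ΔL = α·L₀·ΔT = 23.6×10⁻⁶ × 2530 mm × 340.2 K = 20.3 mm.

20.3 mm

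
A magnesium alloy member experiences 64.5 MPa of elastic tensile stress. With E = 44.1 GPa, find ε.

1.46×10⁻³

ε = σ/E = 64.5 / 44100 = 1.46×10⁻³.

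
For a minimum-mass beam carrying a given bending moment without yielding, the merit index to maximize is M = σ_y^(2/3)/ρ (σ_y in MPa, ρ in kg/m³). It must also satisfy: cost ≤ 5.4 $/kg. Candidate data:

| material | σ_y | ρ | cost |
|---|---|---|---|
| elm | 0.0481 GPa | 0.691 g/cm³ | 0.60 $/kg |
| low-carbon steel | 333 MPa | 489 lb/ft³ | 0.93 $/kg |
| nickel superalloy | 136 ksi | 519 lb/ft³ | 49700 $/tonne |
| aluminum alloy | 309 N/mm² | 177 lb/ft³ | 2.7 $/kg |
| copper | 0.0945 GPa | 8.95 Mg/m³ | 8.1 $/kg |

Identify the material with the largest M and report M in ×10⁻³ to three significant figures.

elm, M = 19.1×10⁻³

Screen on constraints: cost ≤ 5.4 $/kg. Survivors: elm, low-carbon steel, aluminum alloy.
Convert each candidate to consistent units, then evaluate M:
  elm: σ_y = 48.10 MPa, ρ = 691.0 kg/m³
  low-carbon steel: σ_y = 333.0 MPa, ρ = 7833 kg/m³
  aluminum alloy: σ_y = 309.0 MPa, ρ = 2835 kg/m³
  elm: M = 19.1×10⁻³
  aluminum alloy: M = 16.1×10⁻³
  low-carbon steel: M = 6.13×10⁻³
The maximum is for elm.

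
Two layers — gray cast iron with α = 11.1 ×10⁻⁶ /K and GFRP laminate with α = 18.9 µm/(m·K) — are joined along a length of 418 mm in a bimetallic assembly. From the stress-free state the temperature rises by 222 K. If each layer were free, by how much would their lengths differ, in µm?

724 µm

Δα = |11.1 − 18.9|×10⁻⁶/K = 7.80×10⁻⁶/K.
ΔL_mismatch = Δα·L·ΔT = 7.80×10⁻⁶ × 418.0 mm × 222.0 K = 724 µm.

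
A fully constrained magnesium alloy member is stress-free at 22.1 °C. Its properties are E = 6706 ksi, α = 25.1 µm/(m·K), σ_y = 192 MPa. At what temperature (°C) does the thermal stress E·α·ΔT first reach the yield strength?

188 °C

E = 6706 ksi = 46.24 GPa.
E·α·ΔT = 192.0 MPa ⇒ ΔT = 192.0 / (46.24×10³ × 25.1×10⁻⁶) = 165.4 K.
T = 22.1 + 165.4 = 187.5 °C.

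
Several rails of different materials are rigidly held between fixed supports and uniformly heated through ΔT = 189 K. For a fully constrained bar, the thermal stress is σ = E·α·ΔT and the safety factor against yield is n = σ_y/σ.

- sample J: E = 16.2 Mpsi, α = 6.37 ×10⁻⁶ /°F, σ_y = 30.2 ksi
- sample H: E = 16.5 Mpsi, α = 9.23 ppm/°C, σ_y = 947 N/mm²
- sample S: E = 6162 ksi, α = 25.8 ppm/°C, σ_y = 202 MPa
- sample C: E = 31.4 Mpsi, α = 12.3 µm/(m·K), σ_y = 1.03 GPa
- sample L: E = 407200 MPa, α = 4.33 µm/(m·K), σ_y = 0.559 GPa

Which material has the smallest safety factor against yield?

Per material, after unit conversion:
  sample J: E = 111.7, α = 11.5, σ_y = 208.2 → σ = 242 MPa, n = 0.860
  sample H: E = 113.8, α = 9.23, σ_y = 947.0 → σ = 198 MPa, n = 4.77
  sample S: E = 42.49, α = 25.8, σ_y = 202.0 → σ = 207 MPa, n = 0.975
  sample C: E = 216.5, α = 12.3, σ_y = 1030 → σ = 503 MPa, n = 2.05
  sample L: E = 407.2, α = 4.33, σ_y = 559.0 → σ = 333 MPa, n = 1.68
Sample J has the lowest safety factor, n = 0.860.

sample J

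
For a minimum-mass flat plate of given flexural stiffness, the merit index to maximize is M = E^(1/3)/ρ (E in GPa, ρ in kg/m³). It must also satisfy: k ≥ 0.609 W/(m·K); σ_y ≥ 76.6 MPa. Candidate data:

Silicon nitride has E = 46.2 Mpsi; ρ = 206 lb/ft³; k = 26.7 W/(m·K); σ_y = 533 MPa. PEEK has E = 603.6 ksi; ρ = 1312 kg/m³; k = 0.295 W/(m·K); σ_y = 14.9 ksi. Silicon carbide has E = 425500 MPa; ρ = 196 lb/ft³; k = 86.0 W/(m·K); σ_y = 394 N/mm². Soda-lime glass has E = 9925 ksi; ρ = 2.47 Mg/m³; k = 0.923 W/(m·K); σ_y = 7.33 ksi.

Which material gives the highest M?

silicon carbide

Screen on constraints: k ≥ 0.609 W/(m·K); σ_y ≥ 76.6 MPa. Survivors: silicon nitride, silicon carbide.
Convert each candidate to consistent units, then evaluate M:
  silicon nitride: E = 318.5 GPa, ρ = 3300 kg/m³
  silicon carbide: E = 425.5 GPa, ρ = 3140 kg/m³
  silicon carbide: M = 2.40×10⁻³
  silicon nitride: M = 2.07×10⁻³
Silicon carbide ranks first.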